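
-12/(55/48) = -576/55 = -10.47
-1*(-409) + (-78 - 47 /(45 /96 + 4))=45829 /143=320.48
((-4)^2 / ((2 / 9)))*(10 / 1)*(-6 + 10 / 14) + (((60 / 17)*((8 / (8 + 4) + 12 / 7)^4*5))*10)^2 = 39057877830455460880 / 1214534039481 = 32158734.59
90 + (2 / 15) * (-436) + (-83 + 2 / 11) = -8407 / 165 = -50.95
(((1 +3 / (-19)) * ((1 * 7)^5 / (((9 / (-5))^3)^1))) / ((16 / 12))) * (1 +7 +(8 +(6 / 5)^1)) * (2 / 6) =-144540200 / 13851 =-10435.36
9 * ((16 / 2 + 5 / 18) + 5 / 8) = 80.12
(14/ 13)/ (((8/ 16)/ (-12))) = -336/ 13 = -25.85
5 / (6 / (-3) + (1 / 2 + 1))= -10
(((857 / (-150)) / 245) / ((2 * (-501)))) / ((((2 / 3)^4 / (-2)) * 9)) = -857 / 32732000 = -0.00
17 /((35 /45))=153 /7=21.86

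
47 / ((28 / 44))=517 / 7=73.86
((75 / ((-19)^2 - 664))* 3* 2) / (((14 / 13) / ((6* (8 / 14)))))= -23400 / 4949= -4.73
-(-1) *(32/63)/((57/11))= 352/3591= 0.10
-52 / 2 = -26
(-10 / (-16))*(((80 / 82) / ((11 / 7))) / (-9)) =-175 / 4059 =-0.04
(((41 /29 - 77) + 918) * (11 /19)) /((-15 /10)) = -537460 /1653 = -325.14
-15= -15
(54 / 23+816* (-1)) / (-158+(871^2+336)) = -18714 / 17452837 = -0.00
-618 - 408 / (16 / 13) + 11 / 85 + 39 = -154763 / 170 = -910.37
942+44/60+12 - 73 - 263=9281/15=618.73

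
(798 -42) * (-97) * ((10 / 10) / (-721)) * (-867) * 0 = 0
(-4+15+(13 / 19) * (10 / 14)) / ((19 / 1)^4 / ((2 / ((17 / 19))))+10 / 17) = 51952 / 263642043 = 0.00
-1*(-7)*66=462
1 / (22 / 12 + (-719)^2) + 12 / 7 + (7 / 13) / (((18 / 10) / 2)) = 839252936 / 362907909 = 2.31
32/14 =16/7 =2.29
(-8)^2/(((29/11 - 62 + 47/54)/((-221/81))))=311168/104235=2.99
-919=-919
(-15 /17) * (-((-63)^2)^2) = 236294415 /17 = 13899671.47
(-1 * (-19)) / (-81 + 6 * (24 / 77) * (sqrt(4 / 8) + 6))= -291137 / 1068843-11704 * sqrt(2) / 3206529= -0.28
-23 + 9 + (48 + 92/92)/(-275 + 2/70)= -136451/9624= -14.18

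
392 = 392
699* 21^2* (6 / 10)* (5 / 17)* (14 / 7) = 1849554 / 17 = 108797.29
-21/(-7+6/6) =7/2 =3.50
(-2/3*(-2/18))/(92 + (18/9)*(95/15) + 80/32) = 4/5787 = 0.00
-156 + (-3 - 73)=-232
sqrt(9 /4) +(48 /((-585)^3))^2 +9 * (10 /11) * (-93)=-74403122081518541243 /97975021595343750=-759.41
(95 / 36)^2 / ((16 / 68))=153425 / 5184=29.60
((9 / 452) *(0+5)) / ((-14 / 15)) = -675 / 6328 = -0.11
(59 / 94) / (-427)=-59 / 40138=-0.00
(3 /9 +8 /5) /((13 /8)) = 232 /195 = 1.19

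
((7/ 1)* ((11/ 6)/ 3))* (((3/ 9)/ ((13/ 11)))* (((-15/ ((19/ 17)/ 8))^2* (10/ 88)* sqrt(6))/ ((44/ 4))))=2023000* sqrt(6)/ 14079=351.97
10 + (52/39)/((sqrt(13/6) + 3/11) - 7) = 306318/31283 - 484 *sqrt(78)/93849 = 9.75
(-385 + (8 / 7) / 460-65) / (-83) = 362248 / 66815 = 5.42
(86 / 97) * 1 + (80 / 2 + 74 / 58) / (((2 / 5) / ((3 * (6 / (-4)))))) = -5214929 / 11252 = -463.47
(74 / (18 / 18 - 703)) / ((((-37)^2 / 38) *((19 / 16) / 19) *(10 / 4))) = -1216 / 64935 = -0.02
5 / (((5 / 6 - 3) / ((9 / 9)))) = -2.31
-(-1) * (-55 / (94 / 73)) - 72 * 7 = -51391 / 94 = -546.71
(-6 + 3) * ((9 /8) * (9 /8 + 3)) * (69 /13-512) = 5869017 /832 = 7054.11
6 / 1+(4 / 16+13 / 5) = 177 / 20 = 8.85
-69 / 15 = -23 / 5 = -4.60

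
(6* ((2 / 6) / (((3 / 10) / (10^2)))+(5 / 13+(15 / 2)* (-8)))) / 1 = 12050 / 39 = 308.97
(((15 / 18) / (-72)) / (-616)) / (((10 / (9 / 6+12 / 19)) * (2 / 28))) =3 / 53504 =0.00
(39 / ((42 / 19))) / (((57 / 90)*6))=4.64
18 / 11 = 1.64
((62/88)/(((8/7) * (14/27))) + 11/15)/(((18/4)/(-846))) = -954053/2640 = -361.38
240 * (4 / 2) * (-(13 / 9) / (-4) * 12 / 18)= 1040 / 9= 115.56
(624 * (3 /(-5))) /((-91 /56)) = 1152 /5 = 230.40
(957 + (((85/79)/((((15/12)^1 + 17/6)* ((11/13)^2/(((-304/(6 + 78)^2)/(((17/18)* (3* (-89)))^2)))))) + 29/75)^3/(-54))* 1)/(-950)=-643560930493743481586039361551421481519807343267/638854302934324747332128330287351793051245312500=-1.01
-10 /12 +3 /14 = -13 /21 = -0.62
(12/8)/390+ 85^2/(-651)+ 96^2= 9204.91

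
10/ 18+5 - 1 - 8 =-31/ 9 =-3.44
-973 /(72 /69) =-22379 /24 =-932.46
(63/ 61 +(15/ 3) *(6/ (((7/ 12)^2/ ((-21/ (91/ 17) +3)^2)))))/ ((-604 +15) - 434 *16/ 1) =-4274287/ 422803017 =-0.01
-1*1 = -1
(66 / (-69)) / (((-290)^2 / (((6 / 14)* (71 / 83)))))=-2343 / 561914150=-0.00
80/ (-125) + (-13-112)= -3141/ 25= -125.64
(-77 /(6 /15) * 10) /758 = -1925 /758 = -2.54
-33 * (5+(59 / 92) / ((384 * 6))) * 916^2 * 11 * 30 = -33627208892695 / 736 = -45689142517.25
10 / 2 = 5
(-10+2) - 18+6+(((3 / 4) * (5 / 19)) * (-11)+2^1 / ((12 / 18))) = -1457 / 76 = -19.17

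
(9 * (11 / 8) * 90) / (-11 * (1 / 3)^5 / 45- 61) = -48715425 / 2668184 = -18.26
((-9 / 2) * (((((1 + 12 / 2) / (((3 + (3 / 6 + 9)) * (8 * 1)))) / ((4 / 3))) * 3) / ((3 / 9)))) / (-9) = 189 / 800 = 0.24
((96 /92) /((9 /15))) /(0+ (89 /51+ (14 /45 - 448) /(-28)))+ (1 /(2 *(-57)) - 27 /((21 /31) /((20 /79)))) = -393463345307 /39341927478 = -10.00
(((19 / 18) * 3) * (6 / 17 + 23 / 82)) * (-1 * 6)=-16777 / 1394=-12.04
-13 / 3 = -4.33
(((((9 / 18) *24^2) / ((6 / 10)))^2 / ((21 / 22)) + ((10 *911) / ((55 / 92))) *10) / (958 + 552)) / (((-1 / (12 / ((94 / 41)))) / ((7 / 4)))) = -186463572 / 78067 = -2388.51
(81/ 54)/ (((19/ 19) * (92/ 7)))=21/ 184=0.11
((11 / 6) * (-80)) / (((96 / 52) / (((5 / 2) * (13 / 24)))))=-46475 / 432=-107.58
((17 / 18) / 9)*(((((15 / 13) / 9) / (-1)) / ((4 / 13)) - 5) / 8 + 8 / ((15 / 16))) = 7123 / 8640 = 0.82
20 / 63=0.32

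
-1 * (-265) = 265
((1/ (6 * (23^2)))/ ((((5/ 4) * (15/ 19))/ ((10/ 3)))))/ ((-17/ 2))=-152/ 1214055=-0.00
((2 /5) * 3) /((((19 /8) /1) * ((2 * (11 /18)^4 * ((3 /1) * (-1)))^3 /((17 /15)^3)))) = -1.26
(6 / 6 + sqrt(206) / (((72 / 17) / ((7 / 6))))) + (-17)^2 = 119 * sqrt(206) / 432 + 290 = 293.95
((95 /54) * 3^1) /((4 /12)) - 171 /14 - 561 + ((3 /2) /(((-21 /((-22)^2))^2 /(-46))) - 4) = -5470411 /147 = -37213.68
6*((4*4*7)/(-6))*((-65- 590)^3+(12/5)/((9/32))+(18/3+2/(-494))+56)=116608450903168/3705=31473266100.72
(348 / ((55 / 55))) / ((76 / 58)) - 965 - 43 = -742.42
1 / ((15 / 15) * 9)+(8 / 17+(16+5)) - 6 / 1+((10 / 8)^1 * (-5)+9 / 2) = 8465 / 612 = 13.83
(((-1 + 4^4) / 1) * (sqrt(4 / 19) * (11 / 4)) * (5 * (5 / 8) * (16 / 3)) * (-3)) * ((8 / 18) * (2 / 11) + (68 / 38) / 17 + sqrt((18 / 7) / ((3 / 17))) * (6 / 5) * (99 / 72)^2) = -5091075 * sqrt(13566) / 4256 - 743750 * sqrt(19) / 1083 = -142319.99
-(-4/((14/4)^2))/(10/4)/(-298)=-16/36505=-0.00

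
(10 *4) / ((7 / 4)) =160 / 7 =22.86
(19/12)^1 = 19/12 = 1.58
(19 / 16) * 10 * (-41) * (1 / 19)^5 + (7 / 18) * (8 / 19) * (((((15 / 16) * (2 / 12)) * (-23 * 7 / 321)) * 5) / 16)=-202728245 / 48191663232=-0.00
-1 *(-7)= 7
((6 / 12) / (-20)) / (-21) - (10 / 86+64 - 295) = 8339563 / 36120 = 230.88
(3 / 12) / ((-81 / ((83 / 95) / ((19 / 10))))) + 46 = 2690089 / 58482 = 46.00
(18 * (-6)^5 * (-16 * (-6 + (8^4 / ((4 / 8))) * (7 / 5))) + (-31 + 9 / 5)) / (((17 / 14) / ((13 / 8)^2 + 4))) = 2246195264005 / 16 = 140387204000.31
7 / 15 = 0.47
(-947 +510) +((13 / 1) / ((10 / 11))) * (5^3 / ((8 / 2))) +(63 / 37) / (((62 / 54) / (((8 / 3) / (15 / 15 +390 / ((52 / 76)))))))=51776311 / 5239496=9.88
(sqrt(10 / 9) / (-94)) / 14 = -sqrt(10) / 3948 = -0.00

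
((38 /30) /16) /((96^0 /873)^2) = 4826817 /80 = 60335.21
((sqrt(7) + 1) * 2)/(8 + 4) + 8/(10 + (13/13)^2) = sqrt(7)/6 + 59/66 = 1.33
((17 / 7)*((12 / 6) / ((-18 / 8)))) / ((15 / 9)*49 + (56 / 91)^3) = -17576 / 666813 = -0.03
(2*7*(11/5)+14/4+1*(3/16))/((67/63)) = 173817/5360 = 32.43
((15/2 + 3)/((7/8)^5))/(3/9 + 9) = 36864/16807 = 2.19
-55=-55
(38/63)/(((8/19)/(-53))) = -19133/252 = -75.92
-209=-209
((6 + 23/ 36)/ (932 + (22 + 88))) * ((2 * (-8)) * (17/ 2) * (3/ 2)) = -4063/ 3126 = -1.30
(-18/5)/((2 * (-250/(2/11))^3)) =9/12998046875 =0.00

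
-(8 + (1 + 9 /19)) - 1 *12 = -408 /19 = -21.47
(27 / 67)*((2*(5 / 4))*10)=675 / 67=10.07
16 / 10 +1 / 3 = 29 / 15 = 1.93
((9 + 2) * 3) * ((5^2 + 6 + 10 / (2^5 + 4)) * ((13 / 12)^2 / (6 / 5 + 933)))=5233085 / 4035744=1.30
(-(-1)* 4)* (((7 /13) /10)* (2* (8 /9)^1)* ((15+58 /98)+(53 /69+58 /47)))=6.74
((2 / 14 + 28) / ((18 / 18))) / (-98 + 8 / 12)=-591 / 2044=-0.29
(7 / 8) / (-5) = -7 / 40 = -0.18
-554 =-554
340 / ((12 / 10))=850 / 3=283.33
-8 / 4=-2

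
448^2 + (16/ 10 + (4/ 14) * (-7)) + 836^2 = 4497998/ 5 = 899599.60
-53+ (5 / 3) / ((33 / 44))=-457 / 9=-50.78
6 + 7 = 13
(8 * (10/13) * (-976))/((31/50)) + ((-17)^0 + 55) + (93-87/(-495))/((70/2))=-22409074078/2327325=-9628.68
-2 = -2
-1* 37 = -37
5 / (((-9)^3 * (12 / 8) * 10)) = -1 / 2187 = -0.00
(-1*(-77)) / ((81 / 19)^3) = 528143 / 531441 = 0.99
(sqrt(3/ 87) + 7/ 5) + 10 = sqrt(29)/ 29 + 57/ 5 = 11.59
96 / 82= 48 / 41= 1.17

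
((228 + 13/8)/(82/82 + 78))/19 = 1837/12008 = 0.15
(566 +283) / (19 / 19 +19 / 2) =566 / 7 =80.86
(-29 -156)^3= -6331625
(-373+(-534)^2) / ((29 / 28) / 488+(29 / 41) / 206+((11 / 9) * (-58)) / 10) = -739478427901920 / 18392853193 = -40204.66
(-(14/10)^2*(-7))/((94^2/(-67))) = -22981/220900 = -0.10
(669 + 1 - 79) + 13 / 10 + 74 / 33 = 196199 / 330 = 594.54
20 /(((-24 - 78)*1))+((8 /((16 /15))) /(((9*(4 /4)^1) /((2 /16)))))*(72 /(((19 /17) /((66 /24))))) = 18.26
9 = 9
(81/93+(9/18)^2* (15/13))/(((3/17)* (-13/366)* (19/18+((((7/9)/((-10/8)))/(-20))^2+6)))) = -98118995625/3743124047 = -26.21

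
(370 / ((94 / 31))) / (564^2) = 5735 / 14950512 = 0.00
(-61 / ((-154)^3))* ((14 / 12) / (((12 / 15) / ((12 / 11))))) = 305 / 11478544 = 0.00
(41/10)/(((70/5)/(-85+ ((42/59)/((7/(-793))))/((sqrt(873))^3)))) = -697/28-32513 * sqrt(97)/349732530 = -24.89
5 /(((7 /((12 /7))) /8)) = 480 /49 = 9.80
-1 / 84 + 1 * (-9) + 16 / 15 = -7.95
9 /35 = 0.26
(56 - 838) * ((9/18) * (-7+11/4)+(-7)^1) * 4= 28543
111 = 111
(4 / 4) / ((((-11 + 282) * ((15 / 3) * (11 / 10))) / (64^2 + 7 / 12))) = 4469 / 1626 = 2.75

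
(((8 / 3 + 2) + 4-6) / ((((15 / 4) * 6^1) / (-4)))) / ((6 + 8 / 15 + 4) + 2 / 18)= -64 / 1437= -0.04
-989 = -989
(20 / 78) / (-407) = -10 / 15873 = -0.00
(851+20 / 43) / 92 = 9.26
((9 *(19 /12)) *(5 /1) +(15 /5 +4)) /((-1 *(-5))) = 313 /20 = 15.65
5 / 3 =1.67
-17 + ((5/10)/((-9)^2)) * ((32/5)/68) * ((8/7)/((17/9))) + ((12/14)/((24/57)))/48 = -98796937/5826240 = -16.96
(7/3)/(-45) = -7/135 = -0.05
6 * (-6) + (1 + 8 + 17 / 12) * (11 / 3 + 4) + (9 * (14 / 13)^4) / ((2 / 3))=63767995 / 1028196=62.02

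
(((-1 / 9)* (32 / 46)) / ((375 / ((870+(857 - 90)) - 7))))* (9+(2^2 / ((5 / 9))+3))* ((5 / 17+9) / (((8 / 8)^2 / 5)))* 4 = -105488384 / 87975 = -1199.07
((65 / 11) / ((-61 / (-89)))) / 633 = 5785 / 424743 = 0.01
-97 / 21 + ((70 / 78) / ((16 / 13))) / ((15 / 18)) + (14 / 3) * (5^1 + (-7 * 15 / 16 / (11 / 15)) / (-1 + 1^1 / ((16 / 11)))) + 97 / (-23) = 2111149 / 14168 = 149.01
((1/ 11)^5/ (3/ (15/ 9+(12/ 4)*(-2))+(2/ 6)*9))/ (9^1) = 0.00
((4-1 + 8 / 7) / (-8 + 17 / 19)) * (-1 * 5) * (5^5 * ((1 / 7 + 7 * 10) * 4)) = 3381762500 / 1323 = 2556131.90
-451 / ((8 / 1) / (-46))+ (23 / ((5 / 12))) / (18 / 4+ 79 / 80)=4571411 / 1756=2603.31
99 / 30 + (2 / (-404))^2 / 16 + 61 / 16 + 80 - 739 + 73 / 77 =-163615348363 / 251352640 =-650.94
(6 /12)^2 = 1 /4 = 0.25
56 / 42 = 4 / 3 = 1.33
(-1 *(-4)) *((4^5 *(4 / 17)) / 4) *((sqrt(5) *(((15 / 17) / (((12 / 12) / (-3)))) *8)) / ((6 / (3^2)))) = -2211840 *sqrt(5) / 289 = -17113.58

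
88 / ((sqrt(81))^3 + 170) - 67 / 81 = -53105 / 72819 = -0.73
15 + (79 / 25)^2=15616 / 625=24.99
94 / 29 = 3.24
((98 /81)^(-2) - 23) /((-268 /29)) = 6215599 /2573872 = 2.41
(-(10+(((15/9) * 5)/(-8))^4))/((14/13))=-48209005/4644864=-10.38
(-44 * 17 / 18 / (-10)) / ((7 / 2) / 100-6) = -7480 / 10737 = -0.70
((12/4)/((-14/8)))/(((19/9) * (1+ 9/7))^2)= -1701/23104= -0.07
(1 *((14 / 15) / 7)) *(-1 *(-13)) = 26 / 15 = 1.73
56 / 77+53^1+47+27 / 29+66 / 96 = 522373 / 5104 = 102.35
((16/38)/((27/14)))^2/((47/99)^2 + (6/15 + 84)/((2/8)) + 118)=7589120/72575262027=0.00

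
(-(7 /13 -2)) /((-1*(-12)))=19 /156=0.12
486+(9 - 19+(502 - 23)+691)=1646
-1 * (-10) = 10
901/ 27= 33.37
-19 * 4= -76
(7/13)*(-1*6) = -42/13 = -3.23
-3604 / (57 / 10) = -36040 / 57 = -632.28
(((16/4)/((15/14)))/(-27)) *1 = -56/405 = -0.14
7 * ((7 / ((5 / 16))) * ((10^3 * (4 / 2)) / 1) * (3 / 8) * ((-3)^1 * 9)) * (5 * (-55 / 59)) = 873180000 / 59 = 14799661.02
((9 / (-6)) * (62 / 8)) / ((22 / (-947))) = 88071 / 176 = 500.40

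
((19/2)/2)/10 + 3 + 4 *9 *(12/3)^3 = 92299/40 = 2307.48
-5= -5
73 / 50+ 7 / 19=1737 / 950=1.83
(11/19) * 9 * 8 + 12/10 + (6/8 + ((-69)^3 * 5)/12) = -12999336/95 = -136835.12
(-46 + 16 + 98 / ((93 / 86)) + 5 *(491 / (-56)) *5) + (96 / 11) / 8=-157.48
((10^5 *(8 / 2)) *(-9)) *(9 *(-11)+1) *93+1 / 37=1213984800001 / 37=32810400000.03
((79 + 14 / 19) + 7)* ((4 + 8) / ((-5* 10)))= -9888 / 475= -20.82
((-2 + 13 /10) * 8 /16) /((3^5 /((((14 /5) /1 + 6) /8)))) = -77 /48600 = -0.00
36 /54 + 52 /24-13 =-61 /6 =-10.17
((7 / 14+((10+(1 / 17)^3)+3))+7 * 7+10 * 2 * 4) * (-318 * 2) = -445265826 / 4913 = -90630.13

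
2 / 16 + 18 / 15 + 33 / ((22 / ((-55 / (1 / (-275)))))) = 907553 / 40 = 22688.82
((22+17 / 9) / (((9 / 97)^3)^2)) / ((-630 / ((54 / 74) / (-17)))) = 35817796211947 / 14039608338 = 2551.20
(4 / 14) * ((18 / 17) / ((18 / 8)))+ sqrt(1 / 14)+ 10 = sqrt(14) / 14+ 1206 / 119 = 10.40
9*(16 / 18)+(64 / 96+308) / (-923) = 21226 / 2769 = 7.67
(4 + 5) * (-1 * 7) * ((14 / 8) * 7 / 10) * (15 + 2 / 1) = -52479 / 40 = -1311.98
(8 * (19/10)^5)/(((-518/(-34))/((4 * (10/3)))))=84187366/485625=173.36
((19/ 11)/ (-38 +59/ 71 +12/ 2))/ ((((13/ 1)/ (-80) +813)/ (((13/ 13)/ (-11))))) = 0.00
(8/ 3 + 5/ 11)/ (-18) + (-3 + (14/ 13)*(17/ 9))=-8797/ 7722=-1.14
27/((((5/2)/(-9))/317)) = -154062/5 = -30812.40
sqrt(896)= 8 * sqrt(14)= 29.93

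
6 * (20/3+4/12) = 42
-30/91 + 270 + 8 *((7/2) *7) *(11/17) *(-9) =-1348584/1547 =-871.74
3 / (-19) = -3 / 19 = -0.16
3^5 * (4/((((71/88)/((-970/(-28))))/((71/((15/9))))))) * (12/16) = 9334116/7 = 1333445.14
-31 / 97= -0.32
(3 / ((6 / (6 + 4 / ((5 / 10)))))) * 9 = 63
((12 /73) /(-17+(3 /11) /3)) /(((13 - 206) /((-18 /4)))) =-99 /436759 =-0.00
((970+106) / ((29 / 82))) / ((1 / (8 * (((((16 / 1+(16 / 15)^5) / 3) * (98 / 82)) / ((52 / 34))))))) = 94639914059264 / 858853125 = 110193.36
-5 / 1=-5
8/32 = 1/4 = 0.25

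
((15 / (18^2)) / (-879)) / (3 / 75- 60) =125 / 142303068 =0.00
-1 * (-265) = 265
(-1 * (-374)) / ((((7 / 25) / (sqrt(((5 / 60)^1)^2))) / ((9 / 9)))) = 4675 / 42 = 111.31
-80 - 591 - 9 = -680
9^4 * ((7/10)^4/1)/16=98.46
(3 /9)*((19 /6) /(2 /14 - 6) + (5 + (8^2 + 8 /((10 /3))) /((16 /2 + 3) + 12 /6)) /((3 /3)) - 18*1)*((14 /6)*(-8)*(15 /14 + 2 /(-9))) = 28856402 /647595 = 44.56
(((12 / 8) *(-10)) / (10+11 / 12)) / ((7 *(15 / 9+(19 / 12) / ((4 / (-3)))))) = -8640 / 21091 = -0.41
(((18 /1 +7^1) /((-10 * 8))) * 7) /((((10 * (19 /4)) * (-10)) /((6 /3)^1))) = 7 /760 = 0.01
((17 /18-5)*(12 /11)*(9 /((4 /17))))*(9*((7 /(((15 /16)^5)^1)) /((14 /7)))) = -2277244928 /309375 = -7360.79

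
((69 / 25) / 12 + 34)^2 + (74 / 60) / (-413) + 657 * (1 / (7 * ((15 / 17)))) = 15835180031 / 12390000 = 1278.06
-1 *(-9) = 9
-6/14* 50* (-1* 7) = 150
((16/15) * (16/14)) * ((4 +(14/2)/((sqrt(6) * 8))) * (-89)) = -45568/105 - 712 * sqrt(6)/45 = -472.74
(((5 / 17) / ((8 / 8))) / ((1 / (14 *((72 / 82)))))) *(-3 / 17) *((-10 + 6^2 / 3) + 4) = -3.83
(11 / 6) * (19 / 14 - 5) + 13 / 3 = -197 / 84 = -2.35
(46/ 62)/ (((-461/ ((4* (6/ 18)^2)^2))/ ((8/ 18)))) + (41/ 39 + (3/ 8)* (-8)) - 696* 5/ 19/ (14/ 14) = -476331569516/ 2573280333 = -185.11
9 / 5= 1.80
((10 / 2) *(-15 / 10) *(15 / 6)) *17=-1275 / 4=-318.75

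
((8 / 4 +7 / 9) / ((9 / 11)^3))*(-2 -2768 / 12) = -23225950 / 19683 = -1180.00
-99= -99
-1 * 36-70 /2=-71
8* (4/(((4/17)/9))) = 1224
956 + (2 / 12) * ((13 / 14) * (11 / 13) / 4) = 321227 / 336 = 956.03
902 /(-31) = -902 /31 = -29.10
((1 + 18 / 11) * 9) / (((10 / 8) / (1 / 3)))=348 / 55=6.33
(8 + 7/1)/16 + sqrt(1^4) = 31/16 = 1.94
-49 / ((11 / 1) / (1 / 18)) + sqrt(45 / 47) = -49 / 198 + 3*sqrt(235) / 47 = 0.73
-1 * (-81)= 81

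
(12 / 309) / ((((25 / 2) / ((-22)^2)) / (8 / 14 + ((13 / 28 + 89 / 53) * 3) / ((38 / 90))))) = 431289496 / 18151175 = 23.76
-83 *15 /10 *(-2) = 249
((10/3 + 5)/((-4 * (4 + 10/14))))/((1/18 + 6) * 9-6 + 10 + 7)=-175/25938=-0.01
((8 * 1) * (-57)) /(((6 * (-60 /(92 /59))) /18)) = 10488 /295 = 35.55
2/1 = 2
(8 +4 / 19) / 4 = 39 / 19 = 2.05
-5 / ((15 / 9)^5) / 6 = -0.06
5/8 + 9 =77/8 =9.62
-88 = -88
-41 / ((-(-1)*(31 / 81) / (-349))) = 1159029 / 31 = 37388.03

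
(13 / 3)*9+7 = 46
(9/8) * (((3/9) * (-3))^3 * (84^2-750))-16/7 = -7096.54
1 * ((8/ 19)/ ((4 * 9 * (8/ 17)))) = 17/ 684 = 0.02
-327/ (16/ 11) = -3597/ 16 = -224.81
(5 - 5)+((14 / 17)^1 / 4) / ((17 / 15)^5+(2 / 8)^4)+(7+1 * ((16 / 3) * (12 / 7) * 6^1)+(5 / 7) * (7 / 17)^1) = 22678170628 / 364242767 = 62.26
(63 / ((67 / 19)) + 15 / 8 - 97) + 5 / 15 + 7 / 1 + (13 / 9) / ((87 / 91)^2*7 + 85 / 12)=-21486323327 / 307743864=-69.82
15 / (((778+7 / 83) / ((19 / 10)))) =83 / 2266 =0.04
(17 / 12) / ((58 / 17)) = 289 / 696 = 0.42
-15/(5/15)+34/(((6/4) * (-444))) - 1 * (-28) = -5678/333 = -17.05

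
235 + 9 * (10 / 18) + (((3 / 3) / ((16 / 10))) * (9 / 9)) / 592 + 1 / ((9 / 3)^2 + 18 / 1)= 30694151 / 127872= 240.04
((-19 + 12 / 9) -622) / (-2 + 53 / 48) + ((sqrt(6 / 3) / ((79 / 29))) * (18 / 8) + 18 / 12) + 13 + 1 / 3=261 * sqrt(2) / 316 + 188051 / 258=730.05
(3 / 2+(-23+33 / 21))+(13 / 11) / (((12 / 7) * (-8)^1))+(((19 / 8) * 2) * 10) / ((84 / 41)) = 23431 / 7392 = 3.17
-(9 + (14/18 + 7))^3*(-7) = 24100657/729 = 33059.89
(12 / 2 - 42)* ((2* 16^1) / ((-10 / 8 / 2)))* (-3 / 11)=-27648 / 55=-502.69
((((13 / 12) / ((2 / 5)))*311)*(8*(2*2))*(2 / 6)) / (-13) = -6220 / 9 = -691.11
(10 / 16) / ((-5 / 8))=-1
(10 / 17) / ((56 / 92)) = 115 / 119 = 0.97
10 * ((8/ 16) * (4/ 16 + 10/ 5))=45/ 4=11.25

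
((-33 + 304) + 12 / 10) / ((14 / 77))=14971 / 10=1497.10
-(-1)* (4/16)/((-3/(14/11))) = -7/66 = -0.11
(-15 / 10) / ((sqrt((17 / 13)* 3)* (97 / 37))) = -37* sqrt(663) / 3298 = -0.29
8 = 8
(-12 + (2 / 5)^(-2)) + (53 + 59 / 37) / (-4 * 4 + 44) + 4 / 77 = -42715 / 11396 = -3.75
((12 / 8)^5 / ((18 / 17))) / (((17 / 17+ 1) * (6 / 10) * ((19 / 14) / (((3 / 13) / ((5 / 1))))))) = 3213 / 15808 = 0.20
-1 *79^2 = -6241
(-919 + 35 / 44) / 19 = -40401 / 836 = -48.33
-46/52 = -23/26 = -0.88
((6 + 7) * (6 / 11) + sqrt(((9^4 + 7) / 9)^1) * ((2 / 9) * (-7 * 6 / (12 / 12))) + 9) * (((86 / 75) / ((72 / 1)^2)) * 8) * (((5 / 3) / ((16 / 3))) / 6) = 2537 / 1710720 -301 * sqrt(1642) / 524880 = -0.02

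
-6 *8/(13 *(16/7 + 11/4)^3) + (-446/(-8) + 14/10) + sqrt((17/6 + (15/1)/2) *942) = 13877328973/242945820 + sqrt(9734) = 155.78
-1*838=-838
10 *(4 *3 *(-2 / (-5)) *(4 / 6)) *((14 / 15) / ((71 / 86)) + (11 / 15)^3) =11692832 / 239625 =48.80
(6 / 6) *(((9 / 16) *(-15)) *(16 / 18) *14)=-105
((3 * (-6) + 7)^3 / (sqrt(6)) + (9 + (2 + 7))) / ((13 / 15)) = -606.21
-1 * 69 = -69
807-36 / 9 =803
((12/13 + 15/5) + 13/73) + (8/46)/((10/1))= 449478/109135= 4.12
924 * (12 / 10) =5544 / 5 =1108.80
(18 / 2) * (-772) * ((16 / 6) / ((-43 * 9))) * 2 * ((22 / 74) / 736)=4246 / 109779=0.04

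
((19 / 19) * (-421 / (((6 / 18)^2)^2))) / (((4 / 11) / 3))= -1125333 / 4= -281333.25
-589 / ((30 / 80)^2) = -37696 / 9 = -4188.44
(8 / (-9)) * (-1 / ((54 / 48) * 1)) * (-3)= -2.37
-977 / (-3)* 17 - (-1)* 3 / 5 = 83054 / 15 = 5536.93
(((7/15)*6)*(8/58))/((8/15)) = 21/29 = 0.72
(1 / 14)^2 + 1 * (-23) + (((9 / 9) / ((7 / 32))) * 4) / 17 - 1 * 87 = -362919 / 3332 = -108.92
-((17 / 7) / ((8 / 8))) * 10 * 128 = -21760 / 7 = -3108.57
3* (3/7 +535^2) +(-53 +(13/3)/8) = 858623.83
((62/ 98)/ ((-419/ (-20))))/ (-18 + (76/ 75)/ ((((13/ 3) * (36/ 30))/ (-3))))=-10075/ 6200362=-0.00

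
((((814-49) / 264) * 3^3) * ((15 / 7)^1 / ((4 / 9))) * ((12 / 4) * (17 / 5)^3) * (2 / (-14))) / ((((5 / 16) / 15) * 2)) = -1643943843 / 10780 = -152499.43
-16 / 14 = -8 / 7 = -1.14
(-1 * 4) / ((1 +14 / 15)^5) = -3037500 / 20511149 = -0.15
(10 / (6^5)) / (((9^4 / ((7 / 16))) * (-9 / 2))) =-35 / 1836660096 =-0.00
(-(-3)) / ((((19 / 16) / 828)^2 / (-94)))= -49493680128 / 361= -137101607.00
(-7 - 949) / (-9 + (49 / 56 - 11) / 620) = 4741760 / 44721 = 106.03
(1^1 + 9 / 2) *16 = 88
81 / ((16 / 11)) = 891 / 16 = 55.69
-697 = -697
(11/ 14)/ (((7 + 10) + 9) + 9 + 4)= 11/ 546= 0.02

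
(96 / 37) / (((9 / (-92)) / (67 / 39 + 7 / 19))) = -4551424 / 82251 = -55.34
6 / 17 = 0.35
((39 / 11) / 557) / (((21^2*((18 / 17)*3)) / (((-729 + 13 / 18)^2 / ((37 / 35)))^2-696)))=7994781798336719295221 / 6989601943314144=1143810.74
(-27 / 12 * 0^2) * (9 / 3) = 0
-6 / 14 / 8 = -0.05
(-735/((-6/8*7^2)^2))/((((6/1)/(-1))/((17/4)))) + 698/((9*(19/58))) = 1986946/8379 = 237.13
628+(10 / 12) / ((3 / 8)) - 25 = 5447 / 9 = 605.22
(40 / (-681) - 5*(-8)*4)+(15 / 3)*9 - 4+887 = 740888 / 681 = 1087.94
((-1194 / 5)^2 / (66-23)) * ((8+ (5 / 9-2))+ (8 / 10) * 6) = 80944444 / 5375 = 15059.43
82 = 82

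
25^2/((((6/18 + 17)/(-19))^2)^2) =6597500625/7311616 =902.33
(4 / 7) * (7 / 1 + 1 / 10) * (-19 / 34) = -1349 / 595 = -2.27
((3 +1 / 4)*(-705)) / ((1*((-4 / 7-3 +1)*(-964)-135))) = -21385 / 21876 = -0.98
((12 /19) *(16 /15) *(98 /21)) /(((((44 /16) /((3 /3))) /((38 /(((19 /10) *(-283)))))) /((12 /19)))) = -57344 /1123793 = -0.05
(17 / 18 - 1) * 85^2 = -7225 / 18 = -401.39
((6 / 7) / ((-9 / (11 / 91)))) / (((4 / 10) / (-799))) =43945 / 1911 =23.00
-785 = -785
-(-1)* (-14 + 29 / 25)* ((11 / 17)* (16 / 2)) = -28248 / 425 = -66.47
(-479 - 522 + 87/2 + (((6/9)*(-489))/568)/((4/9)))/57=-1089187/64752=-16.82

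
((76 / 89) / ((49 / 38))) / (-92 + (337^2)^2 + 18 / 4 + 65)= 5776 / 112495638515197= 0.00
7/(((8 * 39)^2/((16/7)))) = 1/6084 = 0.00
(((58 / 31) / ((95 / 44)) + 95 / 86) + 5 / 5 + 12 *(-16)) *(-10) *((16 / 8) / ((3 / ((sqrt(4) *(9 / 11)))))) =574503876 / 278597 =2062.13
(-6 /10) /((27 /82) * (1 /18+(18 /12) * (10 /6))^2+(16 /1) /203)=-149814 /556615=-0.27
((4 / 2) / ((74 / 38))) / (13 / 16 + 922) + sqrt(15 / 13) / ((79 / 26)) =608 / 546305 + 2 * sqrt(195) / 79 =0.35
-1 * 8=-8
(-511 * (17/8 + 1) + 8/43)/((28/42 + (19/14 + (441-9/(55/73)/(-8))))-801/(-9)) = -634396455/211976971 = -2.99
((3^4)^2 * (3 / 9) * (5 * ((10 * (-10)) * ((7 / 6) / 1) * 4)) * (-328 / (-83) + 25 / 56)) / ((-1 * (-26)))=-1862868375 / 2158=-863238.36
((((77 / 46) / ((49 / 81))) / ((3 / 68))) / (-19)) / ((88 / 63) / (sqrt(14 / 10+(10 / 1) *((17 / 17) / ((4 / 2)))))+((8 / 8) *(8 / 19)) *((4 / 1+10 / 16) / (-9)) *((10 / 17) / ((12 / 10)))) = -7.40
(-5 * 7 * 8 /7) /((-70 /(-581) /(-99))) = 32868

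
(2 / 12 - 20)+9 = -65 / 6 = -10.83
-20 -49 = -69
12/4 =3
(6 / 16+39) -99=-477 / 8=-59.62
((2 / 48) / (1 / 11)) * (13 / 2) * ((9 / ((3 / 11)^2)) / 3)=17303 / 144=120.16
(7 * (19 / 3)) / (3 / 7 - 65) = -931 / 1356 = -0.69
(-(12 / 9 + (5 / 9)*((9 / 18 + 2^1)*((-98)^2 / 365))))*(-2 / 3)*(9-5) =199088 / 1971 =101.01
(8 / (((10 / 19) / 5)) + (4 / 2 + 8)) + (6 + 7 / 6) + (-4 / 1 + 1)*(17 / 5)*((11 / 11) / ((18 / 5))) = 271 / 3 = 90.33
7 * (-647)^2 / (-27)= -2930263 / 27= -108528.26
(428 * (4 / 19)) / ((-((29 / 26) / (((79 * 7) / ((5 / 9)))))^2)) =-28667230458048 / 399475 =-71762264.12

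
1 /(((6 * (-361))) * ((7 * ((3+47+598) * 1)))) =-1 /9824976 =-0.00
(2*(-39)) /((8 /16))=-156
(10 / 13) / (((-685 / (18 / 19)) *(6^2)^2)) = -1 / 1218204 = -0.00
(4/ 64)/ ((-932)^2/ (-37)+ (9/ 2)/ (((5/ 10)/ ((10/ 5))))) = -0.00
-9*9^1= -81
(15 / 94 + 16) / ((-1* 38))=-1519 / 3572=-0.43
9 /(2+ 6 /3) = 9 /4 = 2.25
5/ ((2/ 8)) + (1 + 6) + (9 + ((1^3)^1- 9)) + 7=35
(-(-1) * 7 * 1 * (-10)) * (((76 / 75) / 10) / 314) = -266 / 11775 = -0.02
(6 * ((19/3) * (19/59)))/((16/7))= 2527/472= 5.35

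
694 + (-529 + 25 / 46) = 7615 / 46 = 165.54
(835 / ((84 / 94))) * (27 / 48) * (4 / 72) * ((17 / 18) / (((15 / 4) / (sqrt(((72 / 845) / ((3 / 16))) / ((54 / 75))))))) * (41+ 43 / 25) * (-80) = -190008592 * sqrt(15) / 36855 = -19967.44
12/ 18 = 2/ 3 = 0.67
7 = 7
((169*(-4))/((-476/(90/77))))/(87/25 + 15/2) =84500/558943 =0.15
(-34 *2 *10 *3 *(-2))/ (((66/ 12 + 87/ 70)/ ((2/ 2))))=35700/ 59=605.08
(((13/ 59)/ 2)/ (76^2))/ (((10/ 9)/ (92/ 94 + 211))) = 1165671/ 320336960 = 0.00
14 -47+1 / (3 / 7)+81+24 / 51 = 2591 / 51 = 50.80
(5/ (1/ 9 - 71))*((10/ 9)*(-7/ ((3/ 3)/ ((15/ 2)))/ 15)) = 175/ 638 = 0.27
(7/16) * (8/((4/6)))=21/4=5.25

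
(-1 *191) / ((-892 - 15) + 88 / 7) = 1337 / 6261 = 0.21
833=833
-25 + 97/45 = -22.84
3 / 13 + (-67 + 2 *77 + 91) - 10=2187 / 13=168.23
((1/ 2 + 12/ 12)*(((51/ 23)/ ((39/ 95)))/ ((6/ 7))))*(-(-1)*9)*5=508725/ 1196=425.36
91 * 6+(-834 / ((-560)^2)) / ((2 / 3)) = 171224349 / 313600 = 546.00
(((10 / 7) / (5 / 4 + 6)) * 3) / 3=40 / 203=0.20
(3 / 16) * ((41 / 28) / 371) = 123 / 166208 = 0.00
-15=-15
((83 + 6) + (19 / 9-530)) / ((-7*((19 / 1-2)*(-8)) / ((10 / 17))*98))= -9875 / 3568572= -0.00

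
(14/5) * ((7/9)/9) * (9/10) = 49/225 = 0.22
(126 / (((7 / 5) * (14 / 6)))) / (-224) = -135 / 784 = -0.17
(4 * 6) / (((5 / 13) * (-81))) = -104 / 135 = -0.77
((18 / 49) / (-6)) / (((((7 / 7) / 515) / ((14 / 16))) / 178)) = -137505 / 28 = -4910.89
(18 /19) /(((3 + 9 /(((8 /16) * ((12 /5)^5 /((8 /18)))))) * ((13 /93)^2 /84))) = 1313.56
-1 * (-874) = 874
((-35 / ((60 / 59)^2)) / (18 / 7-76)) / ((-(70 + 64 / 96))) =-170569 / 26152320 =-0.01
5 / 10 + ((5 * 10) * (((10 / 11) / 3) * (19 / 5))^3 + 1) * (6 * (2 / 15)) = 22415981 / 359370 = 62.38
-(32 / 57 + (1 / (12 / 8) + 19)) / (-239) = 0.08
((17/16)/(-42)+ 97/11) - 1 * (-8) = 124133/7392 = 16.79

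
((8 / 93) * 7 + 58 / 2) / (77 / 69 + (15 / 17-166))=-1076423 / 5963594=-0.18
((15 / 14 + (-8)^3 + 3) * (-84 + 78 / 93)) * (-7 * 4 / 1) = -36664316 / 31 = -1182719.87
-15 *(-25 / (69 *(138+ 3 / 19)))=19 / 483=0.04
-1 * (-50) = 50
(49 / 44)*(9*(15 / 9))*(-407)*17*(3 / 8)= -1386945 / 32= -43342.03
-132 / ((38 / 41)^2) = -55473 / 361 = -153.66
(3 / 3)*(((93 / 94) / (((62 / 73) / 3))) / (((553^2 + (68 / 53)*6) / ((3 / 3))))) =34821 / 3047157580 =0.00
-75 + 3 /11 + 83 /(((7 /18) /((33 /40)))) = 156081 /1540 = 101.35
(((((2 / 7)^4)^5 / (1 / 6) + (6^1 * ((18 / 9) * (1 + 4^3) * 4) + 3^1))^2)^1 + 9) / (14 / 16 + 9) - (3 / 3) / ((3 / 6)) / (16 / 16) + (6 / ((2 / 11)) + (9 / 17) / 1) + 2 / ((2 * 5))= 987691.27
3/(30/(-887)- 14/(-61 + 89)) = -5322/947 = -5.62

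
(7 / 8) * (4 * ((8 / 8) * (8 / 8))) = 7 / 2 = 3.50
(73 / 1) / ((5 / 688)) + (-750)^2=2862724 / 5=572544.80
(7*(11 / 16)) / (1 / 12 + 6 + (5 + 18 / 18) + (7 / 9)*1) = 0.37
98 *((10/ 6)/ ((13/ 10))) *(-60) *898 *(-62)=5456248000/ 13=419711384.62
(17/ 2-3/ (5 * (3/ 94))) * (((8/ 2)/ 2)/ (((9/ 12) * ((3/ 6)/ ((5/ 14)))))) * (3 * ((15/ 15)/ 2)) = -206/ 7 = -29.43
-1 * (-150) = 150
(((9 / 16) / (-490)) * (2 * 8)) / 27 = -1 / 1470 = -0.00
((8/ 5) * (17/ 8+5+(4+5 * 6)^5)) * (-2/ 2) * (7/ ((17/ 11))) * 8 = -223905804584/ 85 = -2634185936.28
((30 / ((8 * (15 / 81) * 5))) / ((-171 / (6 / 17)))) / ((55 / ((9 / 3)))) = -81 / 177650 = -0.00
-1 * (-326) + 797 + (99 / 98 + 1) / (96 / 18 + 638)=1123.00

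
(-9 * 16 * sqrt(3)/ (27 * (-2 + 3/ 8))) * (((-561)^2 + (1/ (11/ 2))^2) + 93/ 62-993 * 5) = 4797524672 * sqrt(3)/ 4719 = 1760872.32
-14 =-14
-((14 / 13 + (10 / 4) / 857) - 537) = 11941373 / 22282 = 535.92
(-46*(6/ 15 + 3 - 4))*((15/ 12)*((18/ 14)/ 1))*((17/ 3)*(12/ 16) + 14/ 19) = 235359/ 1064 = 221.20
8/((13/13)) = 8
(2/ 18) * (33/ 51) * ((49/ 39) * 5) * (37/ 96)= 99715/ 572832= 0.17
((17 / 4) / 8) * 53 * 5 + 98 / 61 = 277941 / 1952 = 142.39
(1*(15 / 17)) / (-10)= -0.09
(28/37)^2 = 784/1369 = 0.57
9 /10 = 0.90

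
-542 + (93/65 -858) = -1398.57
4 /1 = 4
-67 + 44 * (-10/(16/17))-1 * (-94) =-881/2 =-440.50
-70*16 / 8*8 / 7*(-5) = 800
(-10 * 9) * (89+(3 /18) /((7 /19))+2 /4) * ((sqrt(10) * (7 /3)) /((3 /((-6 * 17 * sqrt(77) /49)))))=642260 * sqrt(770) /49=363714.12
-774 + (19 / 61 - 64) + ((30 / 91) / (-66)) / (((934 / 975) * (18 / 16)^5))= -36167026093703 / 43174640817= -837.69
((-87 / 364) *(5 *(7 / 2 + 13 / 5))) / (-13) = 5307 / 9464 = 0.56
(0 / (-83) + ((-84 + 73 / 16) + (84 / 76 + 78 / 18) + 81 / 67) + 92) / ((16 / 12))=1173811 / 81472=14.41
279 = 279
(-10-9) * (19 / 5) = -361 / 5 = -72.20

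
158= 158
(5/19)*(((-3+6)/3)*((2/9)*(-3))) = -10/57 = -0.18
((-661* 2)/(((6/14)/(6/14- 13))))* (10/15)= 232672/9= 25852.44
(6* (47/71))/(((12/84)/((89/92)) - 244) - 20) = -87843/5835490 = -0.02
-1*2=-2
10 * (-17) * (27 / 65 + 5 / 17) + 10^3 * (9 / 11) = 99752 / 143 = 697.57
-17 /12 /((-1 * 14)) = 17 /168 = 0.10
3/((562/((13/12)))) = 0.01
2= 2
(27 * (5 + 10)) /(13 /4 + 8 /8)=1620 /17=95.29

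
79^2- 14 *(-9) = 6367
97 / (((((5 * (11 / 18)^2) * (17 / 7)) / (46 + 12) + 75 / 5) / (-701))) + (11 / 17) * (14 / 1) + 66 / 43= -6523140877928 / 1449898295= -4499.03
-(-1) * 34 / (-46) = -17 / 23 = -0.74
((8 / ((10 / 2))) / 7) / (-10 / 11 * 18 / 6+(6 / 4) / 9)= -0.09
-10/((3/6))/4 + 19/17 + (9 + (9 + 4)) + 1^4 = 325/17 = 19.12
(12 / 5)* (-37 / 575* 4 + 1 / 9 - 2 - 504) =-10477228 / 8625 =-1214.75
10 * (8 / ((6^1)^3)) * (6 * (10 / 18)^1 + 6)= 280 / 81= 3.46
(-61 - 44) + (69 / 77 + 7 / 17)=-135733 / 1309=-103.69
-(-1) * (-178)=-178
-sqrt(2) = -1.41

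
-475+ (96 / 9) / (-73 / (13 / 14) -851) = -475.01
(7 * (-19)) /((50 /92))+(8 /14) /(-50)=-42828 /175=-244.73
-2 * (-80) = 160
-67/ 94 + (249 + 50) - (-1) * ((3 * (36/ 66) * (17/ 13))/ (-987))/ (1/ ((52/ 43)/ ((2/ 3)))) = 92835905/ 311234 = 298.28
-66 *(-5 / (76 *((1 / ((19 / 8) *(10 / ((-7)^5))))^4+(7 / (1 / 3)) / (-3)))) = 235778125 / 13617880114412345254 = 0.00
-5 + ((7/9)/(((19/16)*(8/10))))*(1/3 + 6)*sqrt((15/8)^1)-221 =-226 + 35*sqrt(30)/27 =-218.90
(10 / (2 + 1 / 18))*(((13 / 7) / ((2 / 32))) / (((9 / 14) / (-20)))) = -166400 / 37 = -4497.30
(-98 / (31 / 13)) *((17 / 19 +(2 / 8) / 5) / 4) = -228683 / 23560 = -9.71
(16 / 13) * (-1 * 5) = -80 / 13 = -6.15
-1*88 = -88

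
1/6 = 0.17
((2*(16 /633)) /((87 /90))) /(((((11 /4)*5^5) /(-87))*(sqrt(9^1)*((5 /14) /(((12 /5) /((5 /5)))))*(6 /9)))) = -64512 /36265625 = -0.00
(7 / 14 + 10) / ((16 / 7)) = 147 / 32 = 4.59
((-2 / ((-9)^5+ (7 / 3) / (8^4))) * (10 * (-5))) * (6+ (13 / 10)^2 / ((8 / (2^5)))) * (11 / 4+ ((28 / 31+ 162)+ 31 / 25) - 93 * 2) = 232177938432 / 562335431375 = 0.41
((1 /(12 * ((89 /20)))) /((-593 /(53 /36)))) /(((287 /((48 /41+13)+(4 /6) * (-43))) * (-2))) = -472495 /402425469432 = -0.00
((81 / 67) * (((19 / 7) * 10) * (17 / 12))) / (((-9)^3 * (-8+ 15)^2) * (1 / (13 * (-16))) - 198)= -503880 / 284683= -1.77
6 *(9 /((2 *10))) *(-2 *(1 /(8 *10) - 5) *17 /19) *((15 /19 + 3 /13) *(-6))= -1821771 /12350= -147.51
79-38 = 41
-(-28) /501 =28 /501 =0.06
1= 1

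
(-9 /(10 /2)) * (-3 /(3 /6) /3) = 18 /5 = 3.60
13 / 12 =1.08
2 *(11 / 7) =22 / 7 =3.14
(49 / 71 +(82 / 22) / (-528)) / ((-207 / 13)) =-159211 / 3711312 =-0.04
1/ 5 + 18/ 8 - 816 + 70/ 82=-666411/ 820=-812.70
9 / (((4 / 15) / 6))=405 / 2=202.50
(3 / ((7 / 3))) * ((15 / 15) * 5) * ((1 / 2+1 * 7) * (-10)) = -3375 / 7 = -482.14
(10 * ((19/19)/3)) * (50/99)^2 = 25000/29403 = 0.85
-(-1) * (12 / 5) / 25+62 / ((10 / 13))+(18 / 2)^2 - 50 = 13962 / 125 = 111.70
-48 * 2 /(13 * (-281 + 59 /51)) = 0.03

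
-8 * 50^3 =-1000000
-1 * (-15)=15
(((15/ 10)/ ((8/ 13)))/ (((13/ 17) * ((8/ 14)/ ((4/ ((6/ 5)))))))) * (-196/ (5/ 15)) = -87465/ 8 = -10933.12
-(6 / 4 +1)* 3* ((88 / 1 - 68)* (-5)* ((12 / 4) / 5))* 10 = 4500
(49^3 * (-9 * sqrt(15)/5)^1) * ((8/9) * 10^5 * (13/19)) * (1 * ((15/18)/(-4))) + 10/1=10 + 152943700000 * sqrt(15)/57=10392077255.74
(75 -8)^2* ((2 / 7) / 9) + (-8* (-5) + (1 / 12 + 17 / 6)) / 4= 154463 / 1008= 153.24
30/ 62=0.48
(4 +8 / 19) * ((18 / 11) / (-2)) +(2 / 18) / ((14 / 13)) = -92539 / 26334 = -3.51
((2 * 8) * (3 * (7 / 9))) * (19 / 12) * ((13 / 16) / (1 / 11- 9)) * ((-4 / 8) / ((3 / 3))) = 2717 / 1008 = 2.70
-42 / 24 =-7 / 4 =-1.75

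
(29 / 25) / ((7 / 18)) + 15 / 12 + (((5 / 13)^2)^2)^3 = 69032397116348703 / 16308659585736700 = 4.23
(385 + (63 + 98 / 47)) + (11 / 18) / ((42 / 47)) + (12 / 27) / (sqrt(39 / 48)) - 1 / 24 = 16 * sqrt(13) / 117 + 32030485 / 71064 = 451.22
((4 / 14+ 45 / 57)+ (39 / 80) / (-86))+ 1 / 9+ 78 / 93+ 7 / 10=694237099 / 255296160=2.72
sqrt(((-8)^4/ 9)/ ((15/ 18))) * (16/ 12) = 256 * sqrt(30)/ 45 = 31.16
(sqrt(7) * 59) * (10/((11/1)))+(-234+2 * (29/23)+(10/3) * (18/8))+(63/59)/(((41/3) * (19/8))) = -473466631/2114206+590 * sqrt(7)/11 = -82.04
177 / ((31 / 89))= 15753 / 31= 508.16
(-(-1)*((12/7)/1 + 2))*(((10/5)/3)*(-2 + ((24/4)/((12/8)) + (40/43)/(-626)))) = 466232/94213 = 4.95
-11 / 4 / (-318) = 11 / 1272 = 0.01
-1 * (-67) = 67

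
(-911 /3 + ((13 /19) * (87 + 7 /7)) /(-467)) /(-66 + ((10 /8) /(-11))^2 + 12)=5.63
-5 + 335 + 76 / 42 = 6968 / 21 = 331.81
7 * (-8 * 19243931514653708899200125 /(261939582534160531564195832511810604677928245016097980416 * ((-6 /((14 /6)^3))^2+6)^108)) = -5661373033435096936097617936527572382840635710864920715368860035185268410342047231878988511404220773467453498164863983300177239943023308275085441342864144975103793938700728913917408251480234146735529821746190222259817961522896657881371900145482979486152460624320191173788657596927239839422991038372739981438424647844714992918865858397854867805498913665512849811680318159271865699490566585927051665195084831745726059176294717909893042757380460970207480152326152689795745359210581350646397864672603000956856160231671564478636356389827888664752129055238377483158709175994600875 /77830457867538415887839203602099982239828157894398429777539545792905681176953169249001263286653970504658557890775372407689952259031453409121434391676547488750977501131151786025075091091685438161958910176022886410577643383669147337963504304065909512309758211601542020755580145079009354382413218250468463449654020910318461005051317024074745363750495047298843647537929577053348754370610891632707058976556359339611229859191263886529580770807683219757002717434399810586645103621061975419892025533765756502225459389034493115268229651398316587474245644149547999745771834017526745733905769240719313282765083772167629091059921021785521057138278936029958999061654568037007121584046928179048839380992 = -0.00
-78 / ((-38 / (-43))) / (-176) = 1677 / 3344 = 0.50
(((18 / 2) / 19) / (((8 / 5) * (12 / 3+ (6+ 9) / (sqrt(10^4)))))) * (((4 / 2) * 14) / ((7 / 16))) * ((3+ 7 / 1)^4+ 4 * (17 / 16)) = 72030600 / 1577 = 45675.71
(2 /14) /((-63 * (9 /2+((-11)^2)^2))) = -2 /12917331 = -0.00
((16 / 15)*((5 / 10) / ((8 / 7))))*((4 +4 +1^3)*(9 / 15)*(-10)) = -126 / 5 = -25.20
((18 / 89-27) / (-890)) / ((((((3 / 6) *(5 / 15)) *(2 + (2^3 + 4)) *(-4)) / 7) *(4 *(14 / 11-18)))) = 15741 / 46638848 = 0.00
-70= -70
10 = 10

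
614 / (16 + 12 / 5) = 1535 / 46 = 33.37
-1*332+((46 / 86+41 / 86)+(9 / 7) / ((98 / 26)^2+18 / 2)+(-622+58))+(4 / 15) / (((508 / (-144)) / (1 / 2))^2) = -42599984806598 / 47601598345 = -894.93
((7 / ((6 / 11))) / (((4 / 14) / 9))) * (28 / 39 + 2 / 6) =22099 / 52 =424.98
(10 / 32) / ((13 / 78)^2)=45 / 4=11.25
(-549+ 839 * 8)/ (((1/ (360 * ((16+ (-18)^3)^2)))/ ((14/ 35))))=30019500076032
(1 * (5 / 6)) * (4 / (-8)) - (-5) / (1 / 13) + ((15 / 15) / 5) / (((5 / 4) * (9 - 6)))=19391 / 300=64.64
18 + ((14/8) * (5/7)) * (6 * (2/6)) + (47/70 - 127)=-3704/35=-105.83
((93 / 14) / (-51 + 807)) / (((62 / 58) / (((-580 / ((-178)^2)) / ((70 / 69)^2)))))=-444889 / 3042931360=-0.00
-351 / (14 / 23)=-8073 / 14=-576.64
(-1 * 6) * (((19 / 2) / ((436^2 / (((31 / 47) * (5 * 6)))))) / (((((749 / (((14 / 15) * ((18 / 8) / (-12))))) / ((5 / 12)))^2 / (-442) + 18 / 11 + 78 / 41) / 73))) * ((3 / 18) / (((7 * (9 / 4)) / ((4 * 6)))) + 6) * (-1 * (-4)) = 4221270677195 / 93003442341831924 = 0.00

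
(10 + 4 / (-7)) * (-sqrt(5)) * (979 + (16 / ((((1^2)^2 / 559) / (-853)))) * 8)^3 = 15004981450186943286068778 * sqrt(5) / 7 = 4793165503391625667015394.00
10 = 10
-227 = -227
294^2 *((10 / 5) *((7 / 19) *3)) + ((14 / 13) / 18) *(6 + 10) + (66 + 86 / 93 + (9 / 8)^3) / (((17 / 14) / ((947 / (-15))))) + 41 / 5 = 281201960163281 / 1499546880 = 187524.62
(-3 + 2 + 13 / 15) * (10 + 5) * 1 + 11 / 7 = -3 / 7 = -0.43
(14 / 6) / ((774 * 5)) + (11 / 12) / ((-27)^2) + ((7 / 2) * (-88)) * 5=-2896459301 / 1880820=-1540.00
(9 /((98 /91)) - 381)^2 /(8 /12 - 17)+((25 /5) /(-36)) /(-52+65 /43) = -797691794849 /93826278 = -8501.80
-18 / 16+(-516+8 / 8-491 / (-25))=-99297 / 200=-496.48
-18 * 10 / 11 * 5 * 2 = -1800 / 11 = -163.64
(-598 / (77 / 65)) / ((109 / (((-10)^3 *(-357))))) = -1653352.79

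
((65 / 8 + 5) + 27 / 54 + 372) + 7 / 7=3093 / 8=386.62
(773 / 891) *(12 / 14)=1546 / 2079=0.74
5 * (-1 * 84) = -420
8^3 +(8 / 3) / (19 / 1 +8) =41480 / 81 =512.10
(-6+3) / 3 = -1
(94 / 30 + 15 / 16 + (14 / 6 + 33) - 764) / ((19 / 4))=-173903 / 1140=-152.55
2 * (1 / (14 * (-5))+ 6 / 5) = 83 / 35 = 2.37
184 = 184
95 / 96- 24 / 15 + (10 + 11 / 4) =5827 / 480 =12.14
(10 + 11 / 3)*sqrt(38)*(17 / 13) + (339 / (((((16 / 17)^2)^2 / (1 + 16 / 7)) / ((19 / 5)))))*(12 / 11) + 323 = 697*sqrt(38) / 39 + 39156586829 / 6307840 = 6317.78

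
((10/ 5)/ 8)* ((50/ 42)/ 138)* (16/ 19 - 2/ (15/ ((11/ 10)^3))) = 94711/ 66074400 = 0.00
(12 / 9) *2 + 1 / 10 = 83 / 30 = 2.77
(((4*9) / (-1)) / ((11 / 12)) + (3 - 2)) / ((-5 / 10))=842 / 11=76.55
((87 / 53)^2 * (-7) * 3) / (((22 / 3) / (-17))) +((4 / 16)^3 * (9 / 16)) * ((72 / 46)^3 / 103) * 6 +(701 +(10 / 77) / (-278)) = 250832508413007905 / 301417167529016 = 832.18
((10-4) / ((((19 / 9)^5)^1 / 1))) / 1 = 354294 / 2476099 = 0.14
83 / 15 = 5.53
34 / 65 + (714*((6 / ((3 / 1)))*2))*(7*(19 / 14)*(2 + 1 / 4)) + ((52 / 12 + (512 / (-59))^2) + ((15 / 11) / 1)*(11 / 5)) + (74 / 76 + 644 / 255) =8935735688391 / 146167190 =61133.66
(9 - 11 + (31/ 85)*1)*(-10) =278/ 17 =16.35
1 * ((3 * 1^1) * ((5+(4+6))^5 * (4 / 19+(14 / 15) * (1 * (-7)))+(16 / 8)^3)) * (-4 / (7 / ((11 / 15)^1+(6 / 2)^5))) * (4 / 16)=333522614288 / 665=501537765.85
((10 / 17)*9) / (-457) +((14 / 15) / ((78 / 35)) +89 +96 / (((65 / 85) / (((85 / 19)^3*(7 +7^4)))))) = 27066412.33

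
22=22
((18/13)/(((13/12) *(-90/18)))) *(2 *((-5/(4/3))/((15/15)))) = 324/169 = 1.92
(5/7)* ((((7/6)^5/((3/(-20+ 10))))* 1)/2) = -60025/23328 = -2.57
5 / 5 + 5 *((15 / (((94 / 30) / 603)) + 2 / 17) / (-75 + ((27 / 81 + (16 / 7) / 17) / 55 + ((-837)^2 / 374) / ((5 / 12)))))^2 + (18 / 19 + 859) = 272917878005819444224487 / 316214020433979904816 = 863.08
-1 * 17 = -17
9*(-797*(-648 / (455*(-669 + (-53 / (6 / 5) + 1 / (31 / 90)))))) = -864547344 / 60109595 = -14.38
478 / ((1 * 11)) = 478 / 11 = 43.45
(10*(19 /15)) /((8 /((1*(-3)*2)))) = -19 /2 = -9.50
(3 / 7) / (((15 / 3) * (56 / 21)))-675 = -188991 / 280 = -674.97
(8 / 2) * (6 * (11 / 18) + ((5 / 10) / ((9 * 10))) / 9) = 5941 / 405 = 14.67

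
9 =9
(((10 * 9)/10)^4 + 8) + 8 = 6577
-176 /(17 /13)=-2288 /17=-134.59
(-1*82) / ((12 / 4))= -82 / 3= -27.33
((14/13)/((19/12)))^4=796594176/3722098081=0.21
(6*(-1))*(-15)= 90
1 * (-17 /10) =-17 /10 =-1.70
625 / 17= 36.76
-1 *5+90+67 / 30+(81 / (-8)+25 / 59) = 548927 / 7080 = 77.53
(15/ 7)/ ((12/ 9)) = 45/ 28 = 1.61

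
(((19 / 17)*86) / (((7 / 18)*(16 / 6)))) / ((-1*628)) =-22059 / 149464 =-0.15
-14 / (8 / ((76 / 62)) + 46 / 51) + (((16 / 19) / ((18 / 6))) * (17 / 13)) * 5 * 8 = 34130917 / 2666859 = 12.80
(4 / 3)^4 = 256 / 81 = 3.16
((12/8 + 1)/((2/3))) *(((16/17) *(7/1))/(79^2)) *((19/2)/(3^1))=1330/106097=0.01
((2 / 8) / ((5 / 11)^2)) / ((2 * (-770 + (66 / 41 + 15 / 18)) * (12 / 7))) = -34727 / 75527600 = -0.00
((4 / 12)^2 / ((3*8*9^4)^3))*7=7 / 35138753210820096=0.00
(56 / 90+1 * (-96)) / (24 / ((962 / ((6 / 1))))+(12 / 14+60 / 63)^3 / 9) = -4779722493 / 40493200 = -118.04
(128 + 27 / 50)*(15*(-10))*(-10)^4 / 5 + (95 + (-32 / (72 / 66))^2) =-347049401 / 9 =-38561044.56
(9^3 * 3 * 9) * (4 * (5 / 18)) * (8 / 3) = 58320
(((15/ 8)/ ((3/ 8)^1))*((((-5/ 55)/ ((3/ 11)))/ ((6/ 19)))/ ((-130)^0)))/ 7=-95/ 126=-0.75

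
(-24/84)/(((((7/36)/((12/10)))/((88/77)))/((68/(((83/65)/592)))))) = -1808621568/28469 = -63529.51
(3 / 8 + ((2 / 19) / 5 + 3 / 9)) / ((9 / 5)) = 1663 / 4104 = 0.41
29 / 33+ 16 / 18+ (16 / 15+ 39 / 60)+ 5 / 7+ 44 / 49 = 494471 / 97020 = 5.10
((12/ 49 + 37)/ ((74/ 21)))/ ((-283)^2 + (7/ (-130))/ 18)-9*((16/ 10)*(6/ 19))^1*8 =-167749268347062/ 4611180065065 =-36.38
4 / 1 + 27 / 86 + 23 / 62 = 6245 / 1333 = 4.68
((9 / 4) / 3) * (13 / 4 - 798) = -9537 / 16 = -596.06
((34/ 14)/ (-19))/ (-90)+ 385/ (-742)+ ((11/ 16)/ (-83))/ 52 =-11338133927/ 21904908480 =-0.52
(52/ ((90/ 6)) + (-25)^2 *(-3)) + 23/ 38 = -1066429/ 570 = -1870.93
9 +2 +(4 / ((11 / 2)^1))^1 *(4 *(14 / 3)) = 811 / 33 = 24.58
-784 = -784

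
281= 281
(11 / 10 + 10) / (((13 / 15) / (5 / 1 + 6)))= 3663 / 26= 140.88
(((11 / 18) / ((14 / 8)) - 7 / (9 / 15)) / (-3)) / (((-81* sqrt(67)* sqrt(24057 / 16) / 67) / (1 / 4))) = -713* sqrt(2211) / 13640319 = -0.00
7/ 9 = 0.78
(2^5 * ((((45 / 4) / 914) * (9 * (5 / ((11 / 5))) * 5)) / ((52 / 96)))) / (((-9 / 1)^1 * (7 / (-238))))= 18360000 / 65351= 280.94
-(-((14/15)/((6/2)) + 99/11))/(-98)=-419/4410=-0.10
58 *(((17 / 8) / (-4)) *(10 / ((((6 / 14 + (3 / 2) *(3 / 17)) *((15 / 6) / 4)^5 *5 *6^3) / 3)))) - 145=-732965633 / 4640625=-157.95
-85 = -85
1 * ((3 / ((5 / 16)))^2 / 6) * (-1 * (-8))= 122.88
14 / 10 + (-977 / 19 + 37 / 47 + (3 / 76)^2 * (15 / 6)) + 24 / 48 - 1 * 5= -145861697 / 2714720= -53.73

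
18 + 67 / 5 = 157 / 5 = 31.40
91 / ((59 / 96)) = 8736 / 59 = 148.07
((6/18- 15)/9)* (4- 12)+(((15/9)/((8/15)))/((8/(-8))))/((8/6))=9239/864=10.69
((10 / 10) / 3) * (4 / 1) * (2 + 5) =28 / 3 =9.33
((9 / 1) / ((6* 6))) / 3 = 1 / 12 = 0.08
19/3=6.33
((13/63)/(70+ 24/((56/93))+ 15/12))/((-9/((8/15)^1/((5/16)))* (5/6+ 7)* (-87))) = 13312/25759779975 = 0.00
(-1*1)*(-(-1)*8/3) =-8/3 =-2.67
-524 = -524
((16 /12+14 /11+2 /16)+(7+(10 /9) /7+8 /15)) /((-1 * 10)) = -288929 /277200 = -1.04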